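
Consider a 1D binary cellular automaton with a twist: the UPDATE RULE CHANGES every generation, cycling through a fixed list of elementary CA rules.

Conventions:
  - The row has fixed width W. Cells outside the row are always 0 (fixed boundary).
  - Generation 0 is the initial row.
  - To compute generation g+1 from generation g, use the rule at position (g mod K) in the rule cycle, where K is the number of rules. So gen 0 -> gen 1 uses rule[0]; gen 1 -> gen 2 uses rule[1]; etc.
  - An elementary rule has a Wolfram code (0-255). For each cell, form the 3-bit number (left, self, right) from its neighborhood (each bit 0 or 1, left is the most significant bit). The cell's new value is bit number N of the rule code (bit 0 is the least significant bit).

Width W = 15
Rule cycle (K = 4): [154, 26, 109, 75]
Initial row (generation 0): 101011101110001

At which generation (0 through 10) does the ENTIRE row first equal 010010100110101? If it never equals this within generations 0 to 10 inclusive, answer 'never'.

Answer: never

Derivation:
Gen 0: 101011101110001
Gen 1 (rule 154): 000011001101010
Gen 2 (rule 26): 000110111000001
Gen 3 (rule 109): 110111101011101
Gen 4 (rule 75): 110100100010100
Gen 5 (rule 154): 100011010100010
Gen 6 (rule 26): 010110000010101
Gen 7 (rule 109): 011110111011111
Gen 8 (rule 75): 110010101010001
Gen 9 (rule 154): 101100000001010
Gen 10 (rule 26): 001010000010001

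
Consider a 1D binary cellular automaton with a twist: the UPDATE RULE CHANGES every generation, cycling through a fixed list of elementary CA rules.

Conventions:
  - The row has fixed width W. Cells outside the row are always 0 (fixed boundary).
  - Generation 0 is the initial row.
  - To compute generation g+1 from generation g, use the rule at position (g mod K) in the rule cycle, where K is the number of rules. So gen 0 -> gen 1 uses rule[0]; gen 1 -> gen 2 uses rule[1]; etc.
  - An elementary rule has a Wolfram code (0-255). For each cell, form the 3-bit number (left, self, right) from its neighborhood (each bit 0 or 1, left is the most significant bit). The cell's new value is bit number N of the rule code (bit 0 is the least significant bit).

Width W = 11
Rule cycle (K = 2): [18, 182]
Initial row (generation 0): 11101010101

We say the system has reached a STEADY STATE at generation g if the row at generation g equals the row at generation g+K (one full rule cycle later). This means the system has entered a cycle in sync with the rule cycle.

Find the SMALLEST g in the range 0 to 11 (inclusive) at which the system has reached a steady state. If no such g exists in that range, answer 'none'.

Gen 0: 11101010101
Gen 1 (rule 18): 00000000000
Gen 2 (rule 182): 00000000000
Gen 3 (rule 18): 00000000000
Gen 4 (rule 182): 00000000000
Gen 5 (rule 18): 00000000000
Gen 6 (rule 182): 00000000000
Gen 7 (rule 18): 00000000000
Gen 8 (rule 182): 00000000000
Gen 9 (rule 18): 00000000000
Gen 10 (rule 182): 00000000000
Gen 11 (rule 18): 00000000000
Gen 12 (rule 182): 00000000000
Gen 13 (rule 18): 00000000000

Answer: 1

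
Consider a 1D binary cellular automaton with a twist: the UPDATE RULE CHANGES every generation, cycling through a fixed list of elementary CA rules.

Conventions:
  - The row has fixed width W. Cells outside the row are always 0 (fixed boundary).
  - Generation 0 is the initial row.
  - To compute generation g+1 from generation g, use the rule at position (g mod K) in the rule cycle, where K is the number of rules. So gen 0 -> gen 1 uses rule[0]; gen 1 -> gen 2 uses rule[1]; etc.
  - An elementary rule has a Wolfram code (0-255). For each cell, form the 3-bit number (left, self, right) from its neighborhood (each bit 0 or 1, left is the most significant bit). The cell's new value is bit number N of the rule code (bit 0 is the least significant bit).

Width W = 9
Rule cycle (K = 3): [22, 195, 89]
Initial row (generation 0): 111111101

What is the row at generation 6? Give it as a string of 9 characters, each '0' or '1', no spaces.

Answer: 000101100

Derivation:
Gen 0: 111111101
Gen 1 (rule 22): 000000001
Gen 2 (rule 195): 111111110
Gen 3 (rule 89): 100000011
Gen 4 (rule 22): 110000100
Gen 5 (rule 195): 010111001
Gen 6 (rule 89): 000101100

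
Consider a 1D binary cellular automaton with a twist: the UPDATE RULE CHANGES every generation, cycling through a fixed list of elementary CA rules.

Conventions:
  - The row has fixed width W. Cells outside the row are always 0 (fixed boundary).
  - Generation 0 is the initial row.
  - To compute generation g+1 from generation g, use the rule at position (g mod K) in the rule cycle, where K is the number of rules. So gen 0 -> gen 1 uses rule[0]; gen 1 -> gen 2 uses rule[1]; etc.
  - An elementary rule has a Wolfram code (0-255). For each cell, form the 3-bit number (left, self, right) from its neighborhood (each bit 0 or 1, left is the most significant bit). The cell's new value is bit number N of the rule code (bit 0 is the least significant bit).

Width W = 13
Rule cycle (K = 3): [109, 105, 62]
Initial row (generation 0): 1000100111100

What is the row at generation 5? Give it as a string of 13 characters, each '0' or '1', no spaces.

Gen 0: 1000100111100
Gen 1 (rule 109): 1010100100101
Gen 2 (rule 105): 0101000000010
Gen 3 (rule 62): 1111100000111
Gen 4 (rule 109): 1000101110101
Gen 5 (rule 105): 0010011011010

Answer: 0010011011010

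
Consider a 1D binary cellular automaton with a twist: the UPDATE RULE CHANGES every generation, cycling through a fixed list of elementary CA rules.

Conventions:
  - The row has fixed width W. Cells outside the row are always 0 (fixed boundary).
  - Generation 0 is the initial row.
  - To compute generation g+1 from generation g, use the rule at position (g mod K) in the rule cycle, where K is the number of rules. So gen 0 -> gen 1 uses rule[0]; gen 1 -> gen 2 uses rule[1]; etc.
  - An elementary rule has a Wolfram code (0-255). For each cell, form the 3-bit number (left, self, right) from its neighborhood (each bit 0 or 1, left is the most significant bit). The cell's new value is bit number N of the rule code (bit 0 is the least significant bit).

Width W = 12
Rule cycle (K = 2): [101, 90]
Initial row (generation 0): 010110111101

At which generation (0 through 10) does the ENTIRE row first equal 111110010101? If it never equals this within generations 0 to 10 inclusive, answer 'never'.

Gen 0: 010110111101
Gen 1 (rule 101): 011011000111
Gen 2 (rule 90): 111011101101
Gen 3 (rule 101): 001100110111
Gen 4 (rule 90): 011111110101
Gen 5 (rule 101): 000000011111
Gen 6 (rule 90): 000000110001
Gen 7 (rule 101): 111110010101
Gen 8 (rule 90): 100011100000
Gen 9 (rule 101): 101000101111
Gen 10 (rule 90): 000101001001

Answer: 7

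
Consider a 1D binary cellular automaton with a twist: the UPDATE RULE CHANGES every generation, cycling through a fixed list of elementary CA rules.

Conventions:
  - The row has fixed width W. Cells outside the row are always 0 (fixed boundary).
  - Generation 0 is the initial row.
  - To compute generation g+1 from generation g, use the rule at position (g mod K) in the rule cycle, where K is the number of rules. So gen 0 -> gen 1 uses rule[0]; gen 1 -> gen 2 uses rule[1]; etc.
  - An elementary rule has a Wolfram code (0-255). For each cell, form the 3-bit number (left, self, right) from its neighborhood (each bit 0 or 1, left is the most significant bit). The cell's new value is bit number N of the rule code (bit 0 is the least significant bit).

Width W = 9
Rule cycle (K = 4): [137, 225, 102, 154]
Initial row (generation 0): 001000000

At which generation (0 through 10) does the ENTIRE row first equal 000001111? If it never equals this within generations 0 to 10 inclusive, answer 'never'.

Answer: 6

Derivation:
Gen 0: 001000000
Gen 1 (rule 137): 100011111
Gen 2 (rule 225): 001001111
Gen 3 (rule 102): 011010001
Gen 4 (rule 154): 110001010
Gen 5 (rule 137): 100100000
Gen 6 (rule 225): 000001111
Gen 7 (rule 102): 000010001
Gen 8 (rule 154): 000101010
Gen 9 (rule 137): 110000000
Gen 10 (rule 225): 010111111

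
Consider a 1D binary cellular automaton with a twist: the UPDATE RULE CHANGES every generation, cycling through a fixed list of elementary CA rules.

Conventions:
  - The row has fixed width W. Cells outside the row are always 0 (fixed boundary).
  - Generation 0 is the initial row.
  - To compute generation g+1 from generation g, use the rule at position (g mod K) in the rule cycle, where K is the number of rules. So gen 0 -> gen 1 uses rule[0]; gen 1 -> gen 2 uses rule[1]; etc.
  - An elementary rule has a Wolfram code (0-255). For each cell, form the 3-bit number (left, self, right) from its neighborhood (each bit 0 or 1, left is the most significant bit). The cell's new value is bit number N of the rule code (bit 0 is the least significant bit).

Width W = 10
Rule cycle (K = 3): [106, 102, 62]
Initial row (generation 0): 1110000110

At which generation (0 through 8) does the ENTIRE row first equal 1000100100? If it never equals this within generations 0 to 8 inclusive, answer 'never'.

Gen 0: 1110000110
Gen 1 (rule 106): 1010001110
Gen 2 (rule 102): 1110010010
Gen 3 (rule 62): 1001111111
Gen 4 (rule 106): 0011000001
Gen 5 (rule 102): 0101000011
Gen 6 (rule 62): 1111100110
Gen 7 (rule 106): 1000101110
Gen 8 (rule 102): 1001110010

Answer: never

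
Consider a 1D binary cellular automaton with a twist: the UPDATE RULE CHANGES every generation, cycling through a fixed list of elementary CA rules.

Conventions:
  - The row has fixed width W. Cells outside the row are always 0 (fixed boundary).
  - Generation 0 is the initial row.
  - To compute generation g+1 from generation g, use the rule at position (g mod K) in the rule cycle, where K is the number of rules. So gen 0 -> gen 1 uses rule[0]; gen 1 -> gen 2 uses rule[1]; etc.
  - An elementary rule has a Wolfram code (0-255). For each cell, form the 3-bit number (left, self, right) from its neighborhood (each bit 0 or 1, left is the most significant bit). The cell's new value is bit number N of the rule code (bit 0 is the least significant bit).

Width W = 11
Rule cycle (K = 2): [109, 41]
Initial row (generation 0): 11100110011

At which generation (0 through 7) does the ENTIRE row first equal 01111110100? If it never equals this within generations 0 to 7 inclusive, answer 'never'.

Gen 0: 11100110011
Gen 1 (rule 109): 10100110011
Gen 2 (rule 41): 01000100010
Gen 3 (rule 109): 01010101010
Gen 4 (rule 41): 00101010100
Gen 5 (rule 109): 10111111101
Gen 6 (rule 41): 01100000010
Gen 7 (rule 109): 01101111010

Answer: never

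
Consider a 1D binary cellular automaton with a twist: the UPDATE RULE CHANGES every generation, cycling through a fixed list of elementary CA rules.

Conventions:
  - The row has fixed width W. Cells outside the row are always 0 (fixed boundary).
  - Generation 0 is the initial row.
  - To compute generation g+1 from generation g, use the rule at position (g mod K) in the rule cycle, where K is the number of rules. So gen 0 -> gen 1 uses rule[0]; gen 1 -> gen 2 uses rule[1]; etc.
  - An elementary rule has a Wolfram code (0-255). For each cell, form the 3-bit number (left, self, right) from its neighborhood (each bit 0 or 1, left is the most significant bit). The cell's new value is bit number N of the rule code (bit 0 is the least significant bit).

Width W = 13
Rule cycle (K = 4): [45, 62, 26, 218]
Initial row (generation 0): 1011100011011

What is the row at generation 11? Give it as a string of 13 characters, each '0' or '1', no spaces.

Answer: 1000101100000

Derivation:
Gen 0: 1011100011011
Gen 1 (rule 45): 1110001010110
Gen 2 (rule 62): 1001011111101
Gen 3 (rule 26): 0110010000000
Gen 4 (rule 218): 1111101000000
Gen 5 (rule 45): 1000011011111
Gen 6 (rule 62): 1100110110000
Gen 7 (rule 26): 1011100101000
Gen 8 (rule 218): 0011111000100
Gen 9 (rule 45): 1010000010101
Gen 10 (rule 62): 1111000111111
Gen 11 (rule 26): 1000101100000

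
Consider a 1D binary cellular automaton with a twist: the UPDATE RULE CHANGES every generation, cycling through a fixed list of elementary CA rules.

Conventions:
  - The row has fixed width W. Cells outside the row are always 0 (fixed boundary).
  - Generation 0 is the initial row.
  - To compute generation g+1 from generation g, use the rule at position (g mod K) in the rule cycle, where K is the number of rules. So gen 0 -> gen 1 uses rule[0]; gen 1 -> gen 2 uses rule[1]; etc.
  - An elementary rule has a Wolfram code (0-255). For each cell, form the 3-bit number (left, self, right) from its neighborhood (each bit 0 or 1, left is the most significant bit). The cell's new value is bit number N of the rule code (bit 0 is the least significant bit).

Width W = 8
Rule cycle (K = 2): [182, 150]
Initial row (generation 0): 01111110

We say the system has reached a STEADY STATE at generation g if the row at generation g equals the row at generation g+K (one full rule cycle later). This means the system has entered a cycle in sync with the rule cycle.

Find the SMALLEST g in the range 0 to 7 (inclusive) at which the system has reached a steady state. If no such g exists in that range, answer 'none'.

Gen 0: 01111110
Gen 1 (rule 182): 10111101
Gen 2 (rule 150): 10011001
Gen 3 (rule 182): 11100111
Gen 4 (rule 150): 01011010
Gen 5 (rule 182): 11100111
Gen 6 (rule 150): 01011010
Gen 7 (rule 182): 11100111
Gen 8 (rule 150): 01011010
Gen 9 (rule 182): 11100111

Answer: 3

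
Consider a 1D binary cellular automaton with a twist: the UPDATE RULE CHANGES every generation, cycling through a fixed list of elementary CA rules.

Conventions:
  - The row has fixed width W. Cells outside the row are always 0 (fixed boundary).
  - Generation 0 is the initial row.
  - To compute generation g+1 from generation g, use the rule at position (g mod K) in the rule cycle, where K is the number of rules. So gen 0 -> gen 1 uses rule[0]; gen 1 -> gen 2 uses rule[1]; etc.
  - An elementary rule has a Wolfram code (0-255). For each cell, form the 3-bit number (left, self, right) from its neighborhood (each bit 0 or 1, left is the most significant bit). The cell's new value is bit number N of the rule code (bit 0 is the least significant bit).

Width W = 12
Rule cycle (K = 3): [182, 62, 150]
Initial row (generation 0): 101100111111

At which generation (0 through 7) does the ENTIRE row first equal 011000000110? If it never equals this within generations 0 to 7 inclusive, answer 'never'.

Answer: never

Derivation:
Gen 0: 101100111111
Gen 1 (rule 182): 110011011110
Gen 2 (rule 62): 101110110001
Gen 3 (rule 150): 100100001011
Gen 4 (rule 182): 111110011100
Gen 5 (rule 62): 100001110010
Gen 6 (rule 150): 110010101111
Gen 7 (rule 182): 001111110110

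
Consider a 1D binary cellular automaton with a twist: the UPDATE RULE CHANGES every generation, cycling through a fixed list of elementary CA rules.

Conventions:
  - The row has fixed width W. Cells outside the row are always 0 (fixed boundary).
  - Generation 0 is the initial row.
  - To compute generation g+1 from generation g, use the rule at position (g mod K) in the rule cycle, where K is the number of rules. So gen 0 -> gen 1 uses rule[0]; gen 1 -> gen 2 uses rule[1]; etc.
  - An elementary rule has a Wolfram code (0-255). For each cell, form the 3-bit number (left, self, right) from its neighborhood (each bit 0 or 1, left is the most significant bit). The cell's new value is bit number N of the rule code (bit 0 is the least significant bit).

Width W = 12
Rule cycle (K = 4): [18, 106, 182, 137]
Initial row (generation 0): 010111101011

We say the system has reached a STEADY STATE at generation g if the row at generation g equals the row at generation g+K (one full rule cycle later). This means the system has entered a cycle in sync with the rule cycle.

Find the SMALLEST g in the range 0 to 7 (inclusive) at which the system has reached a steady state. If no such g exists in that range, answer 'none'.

Gen 0: 010111101011
Gen 1 (rule 18): 100000000000
Gen 2 (rule 106): 000000000000
Gen 3 (rule 182): 000000000000
Gen 4 (rule 137): 111111111111
Gen 5 (rule 18): 000000000000
Gen 6 (rule 106): 000000000000
Gen 7 (rule 182): 000000000000
Gen 8 (rule 137): 111111111111
Gen 9 (rule 18): 000000000000
Gen 10 (rule 106): 000000000000
Gen 11 (rule 182): 000000000000

Answer: 2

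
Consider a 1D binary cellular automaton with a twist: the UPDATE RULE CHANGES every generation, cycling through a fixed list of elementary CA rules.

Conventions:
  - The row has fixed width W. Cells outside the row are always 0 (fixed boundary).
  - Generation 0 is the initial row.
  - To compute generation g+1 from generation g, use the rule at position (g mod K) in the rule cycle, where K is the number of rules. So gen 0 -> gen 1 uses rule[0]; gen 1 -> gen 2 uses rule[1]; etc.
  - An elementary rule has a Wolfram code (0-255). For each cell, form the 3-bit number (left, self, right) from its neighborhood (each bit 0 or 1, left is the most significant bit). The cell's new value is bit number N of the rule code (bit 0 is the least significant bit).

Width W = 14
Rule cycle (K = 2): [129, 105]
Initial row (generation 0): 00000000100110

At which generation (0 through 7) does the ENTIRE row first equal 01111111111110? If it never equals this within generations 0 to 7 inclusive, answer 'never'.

Answer: 7

Derivation:
Gen 0: 00000000100110
Gen 1 (rule 129): 11111110000000
Gen 2 (rule 105): 10000010111111
Gen 3 (rule 129): 00111000011110
Gen 4 (rule 105): 10101011010010
Gen 5 (rule 129): 00000000000000
Gen 6 (rule 105): 11111111111111
Gen 7 (rule 129): 01111111111110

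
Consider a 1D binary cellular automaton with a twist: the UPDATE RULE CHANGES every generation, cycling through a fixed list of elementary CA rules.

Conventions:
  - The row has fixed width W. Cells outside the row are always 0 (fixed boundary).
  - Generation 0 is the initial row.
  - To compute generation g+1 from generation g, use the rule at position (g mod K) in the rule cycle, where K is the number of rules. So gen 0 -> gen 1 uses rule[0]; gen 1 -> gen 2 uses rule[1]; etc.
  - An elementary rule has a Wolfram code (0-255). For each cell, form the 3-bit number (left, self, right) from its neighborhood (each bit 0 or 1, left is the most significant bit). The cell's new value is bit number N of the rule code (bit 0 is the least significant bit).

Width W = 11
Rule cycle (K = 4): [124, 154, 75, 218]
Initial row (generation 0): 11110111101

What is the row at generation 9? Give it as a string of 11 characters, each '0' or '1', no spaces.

Answer: 11100011111

Derivation:
Gen 0: 11110111101
Gen 1 (rule 124): 10011100111
Gen 2 (rule 154): 01111011110
Gen 3 (rule 75): 11001010010
Gen 4 (rule 218): 11110001101
Gen 5 (rule 124): 10011001111
Gen 6 (rule 154): 01110111110
Gen 7 (rule 75): 11010100010
Gen 8 (rule 218): 11000010101
Gen 9 (rule 124): 11100011111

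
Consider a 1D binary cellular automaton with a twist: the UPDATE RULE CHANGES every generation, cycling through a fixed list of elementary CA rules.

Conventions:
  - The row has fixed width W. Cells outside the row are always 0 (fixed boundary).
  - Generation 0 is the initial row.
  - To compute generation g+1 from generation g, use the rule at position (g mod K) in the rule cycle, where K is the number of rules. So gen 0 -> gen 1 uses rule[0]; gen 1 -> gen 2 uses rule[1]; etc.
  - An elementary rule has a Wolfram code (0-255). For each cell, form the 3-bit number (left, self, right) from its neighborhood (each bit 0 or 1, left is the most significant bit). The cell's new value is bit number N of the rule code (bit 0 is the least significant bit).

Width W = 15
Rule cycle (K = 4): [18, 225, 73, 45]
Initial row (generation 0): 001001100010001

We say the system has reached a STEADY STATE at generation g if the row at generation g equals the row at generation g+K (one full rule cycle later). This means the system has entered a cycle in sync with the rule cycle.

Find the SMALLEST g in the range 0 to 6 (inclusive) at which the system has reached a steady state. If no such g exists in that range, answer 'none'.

Gen 0: 001001100010001
Gen 1 (rule 18): 010110010101010
Gen 2 (rule 225): 001010001010100
Gen 3 (rule 73): 100000100000001
Gen 4 (rule 45): 101110101111101
Gen 5 (rule 18): 000000000000000
Gen 6 (rule 225): 111111111111111
Gen 7 (rule 73): 100000000000001
Gen 8 (rule 45): 101111111111101
Gen 9 (rule 18): 000000000000000
Gen 10 (rule 225): 111111111111111

Answer: 5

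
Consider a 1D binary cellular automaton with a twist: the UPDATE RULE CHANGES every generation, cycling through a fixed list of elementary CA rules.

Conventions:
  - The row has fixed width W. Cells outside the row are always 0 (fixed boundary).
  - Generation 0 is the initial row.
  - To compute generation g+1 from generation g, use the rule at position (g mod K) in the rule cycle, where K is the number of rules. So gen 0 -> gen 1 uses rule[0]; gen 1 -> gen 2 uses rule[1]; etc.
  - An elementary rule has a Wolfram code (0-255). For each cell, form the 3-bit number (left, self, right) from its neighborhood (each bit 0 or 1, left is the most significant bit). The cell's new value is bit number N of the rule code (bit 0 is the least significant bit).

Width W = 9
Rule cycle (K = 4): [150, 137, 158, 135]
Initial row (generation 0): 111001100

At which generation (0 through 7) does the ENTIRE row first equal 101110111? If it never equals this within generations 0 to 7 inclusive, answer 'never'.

Gen 0: 111001100
Gen 1 (rule 150): 010110010
Gen 2 (rule 137): 000100000
Gen 3 (rule 158): 001110000
Gen 4 (rule 135): 110100111
Gen 5 (rule 150): 000111010
Gen 6 (rule 137): 110110000
Gen 7 (rule 158): 100101000

Answer: never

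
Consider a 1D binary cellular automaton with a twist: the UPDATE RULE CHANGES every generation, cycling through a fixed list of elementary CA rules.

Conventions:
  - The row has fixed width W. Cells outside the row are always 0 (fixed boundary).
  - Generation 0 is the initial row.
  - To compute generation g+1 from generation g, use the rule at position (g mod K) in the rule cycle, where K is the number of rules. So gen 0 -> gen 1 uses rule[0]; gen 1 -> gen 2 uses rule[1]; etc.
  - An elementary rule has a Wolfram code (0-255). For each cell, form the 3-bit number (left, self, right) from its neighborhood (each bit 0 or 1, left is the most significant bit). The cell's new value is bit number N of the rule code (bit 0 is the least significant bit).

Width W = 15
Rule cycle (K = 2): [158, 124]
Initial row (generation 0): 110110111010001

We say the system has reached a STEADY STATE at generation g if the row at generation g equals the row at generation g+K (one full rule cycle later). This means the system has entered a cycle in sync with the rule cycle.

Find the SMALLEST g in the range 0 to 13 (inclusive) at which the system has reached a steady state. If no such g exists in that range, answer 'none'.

Answer: 3

Derivation:
Gen 0: 110110111010001
Gen 1 (rule 158): 100100110011011
Gen 2 (rule 124): 110110111011111
Gen 3 (rule 158): 100100110011110
Gen 4 (rule 124): 110110111010011
Gen 5 (rule 158): 100100110011110
Gen 6 (rule 124): 110110111010011
Gen 7 (rule 158): 100100110011110
Gen 8 (rule 124): 110110111010011
Gen 9 (rule 158): 100100110011110
Gen 10 (rule 124): 110110111010011
Gen 11 (rule 158): 100100110011110
Gen 12 (rule 124): 110110111010011
Gen 13 (rule 158): 100100110011110
Gen 14 (rule 124): 110110111010011
Gen 15 (rule 158): 100100110011110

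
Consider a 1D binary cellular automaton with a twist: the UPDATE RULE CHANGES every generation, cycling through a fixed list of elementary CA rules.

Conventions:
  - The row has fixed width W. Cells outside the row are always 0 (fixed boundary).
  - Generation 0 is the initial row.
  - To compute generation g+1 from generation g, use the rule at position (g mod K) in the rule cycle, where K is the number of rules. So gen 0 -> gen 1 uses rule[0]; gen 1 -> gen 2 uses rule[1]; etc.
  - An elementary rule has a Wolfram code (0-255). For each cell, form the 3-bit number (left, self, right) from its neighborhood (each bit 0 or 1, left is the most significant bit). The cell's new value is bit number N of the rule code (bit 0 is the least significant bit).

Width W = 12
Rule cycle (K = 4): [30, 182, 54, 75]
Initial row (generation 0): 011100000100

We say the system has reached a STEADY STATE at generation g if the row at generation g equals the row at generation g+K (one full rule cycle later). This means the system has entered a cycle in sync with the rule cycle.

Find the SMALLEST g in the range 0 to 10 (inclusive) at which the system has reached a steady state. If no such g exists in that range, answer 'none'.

Answer: none

Derivation:
Gen 0: 011100000100
Gen 1 (rule 30): 110010001110
Gen 2 (rule 182): 001111010101
Gen 3 (rule 54): 010000111111
Gen 4 (rule 75): 100111100001
Gen 5 (rule 30): 111100010011
Gen 6 (rule 182): 011010111100
Gen 7 (rule 54): 100111000010
Gen 8 (rule 75): 001101011100
Gen 9 (rule 30): 011001010010
Gen 10 (rule 182): 100111111111
Gen 11 (rule 54): 111000000000
Gen 12 (rule 75): 101011111111
Gen 13 (rule 30): 101010000000
Gen 14 (rule 182): 111111000000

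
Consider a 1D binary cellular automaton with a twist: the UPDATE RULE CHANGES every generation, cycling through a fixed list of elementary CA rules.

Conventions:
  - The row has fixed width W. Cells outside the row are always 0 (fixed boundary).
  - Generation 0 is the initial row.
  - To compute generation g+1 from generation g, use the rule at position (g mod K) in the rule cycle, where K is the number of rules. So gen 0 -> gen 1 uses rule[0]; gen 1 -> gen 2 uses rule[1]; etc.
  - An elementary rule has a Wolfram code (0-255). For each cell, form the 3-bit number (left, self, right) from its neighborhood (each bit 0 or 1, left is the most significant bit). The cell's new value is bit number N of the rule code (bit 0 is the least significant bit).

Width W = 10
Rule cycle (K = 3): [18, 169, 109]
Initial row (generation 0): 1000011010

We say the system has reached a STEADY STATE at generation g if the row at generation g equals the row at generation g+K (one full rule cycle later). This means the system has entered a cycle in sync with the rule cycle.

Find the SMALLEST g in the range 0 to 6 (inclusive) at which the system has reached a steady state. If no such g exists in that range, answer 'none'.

Answer: none

Derivation:
Gen 0: 1000011010
Gen 1 (rule 18): 0100100001
Gen 2 (rule 169): 0000001100
Gen 3 (rule 109): 1111101101
Gen 4 (rule 18): 0000000000
Gen 5 (rule 169): 1111111111
Gen 6 (rule 109): 1000000001
Gen 7 (rule 18): 0100000010
Gen 8 (rule 169): 0001111000
Gen 9 (rule 109): 1101001011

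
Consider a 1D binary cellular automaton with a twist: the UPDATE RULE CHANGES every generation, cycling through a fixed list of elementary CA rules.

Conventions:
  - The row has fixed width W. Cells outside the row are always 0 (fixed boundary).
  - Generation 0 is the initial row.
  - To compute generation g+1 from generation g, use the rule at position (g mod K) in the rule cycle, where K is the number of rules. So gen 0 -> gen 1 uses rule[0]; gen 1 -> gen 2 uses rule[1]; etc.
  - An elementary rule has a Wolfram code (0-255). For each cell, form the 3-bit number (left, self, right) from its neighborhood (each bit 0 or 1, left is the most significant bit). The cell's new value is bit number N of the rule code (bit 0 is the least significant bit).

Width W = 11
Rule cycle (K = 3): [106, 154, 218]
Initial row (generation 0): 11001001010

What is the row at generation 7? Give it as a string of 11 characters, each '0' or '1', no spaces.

Answer: 10011001100

Derivation:
Gen 0: 11001001010
Gen 1 (rule 106): 11010010100
Gen 2 (rule 154): 10001100010
Gen 3 (rule 218): 01011110101
Gen 4 (rule 106): 10110011010
Gen 5 (rule 154): 00101110001
Gen 6 (rule 218): 01001111010
Gen 7 (rule 106): 10011001100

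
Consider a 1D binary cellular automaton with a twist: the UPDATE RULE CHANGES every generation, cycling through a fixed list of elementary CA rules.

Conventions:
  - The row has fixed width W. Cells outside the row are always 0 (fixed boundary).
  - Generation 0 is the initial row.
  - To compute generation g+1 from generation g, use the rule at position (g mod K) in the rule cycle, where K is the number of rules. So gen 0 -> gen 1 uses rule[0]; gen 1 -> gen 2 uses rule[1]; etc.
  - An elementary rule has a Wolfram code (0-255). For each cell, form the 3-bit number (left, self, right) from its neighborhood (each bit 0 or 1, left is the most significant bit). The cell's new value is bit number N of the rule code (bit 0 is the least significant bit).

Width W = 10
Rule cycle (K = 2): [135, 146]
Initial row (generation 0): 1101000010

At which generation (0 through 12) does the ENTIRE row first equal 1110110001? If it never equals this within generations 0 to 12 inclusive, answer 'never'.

Answer: 3

Derivation:
Gen 0: 1101000010
Gen 1 (rule 135): 0001011110
Gen 2 (rule 146): 0010001101
Gen 3 (rule 135): 1110110001
Gen 4 (rule 146): 0100001010
Gen 5 (rule 135): 1101111010
Gen 6 (rule 146): 0000110001
Gen 7 (rule 135): 1111000111
Gen 8 (rule 146): 0110101010
Gen 9 (rule 135): 1000101010
Gen 10 (rule 146): 0101000001
Gen 11 (rule 135): 1101011111
Gen 12 (rule 146): 0000001110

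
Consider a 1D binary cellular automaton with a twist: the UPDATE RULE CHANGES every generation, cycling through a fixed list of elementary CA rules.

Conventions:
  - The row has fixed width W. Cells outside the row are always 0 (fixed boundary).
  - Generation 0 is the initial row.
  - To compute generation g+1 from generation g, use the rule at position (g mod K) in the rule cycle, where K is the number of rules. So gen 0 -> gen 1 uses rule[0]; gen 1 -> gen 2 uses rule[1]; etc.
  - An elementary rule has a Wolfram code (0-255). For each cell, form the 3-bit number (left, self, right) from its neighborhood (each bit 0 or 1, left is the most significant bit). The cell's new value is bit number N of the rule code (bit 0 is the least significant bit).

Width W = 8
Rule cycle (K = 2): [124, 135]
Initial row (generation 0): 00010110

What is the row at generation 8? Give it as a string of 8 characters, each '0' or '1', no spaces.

Gen 0: 00010110
Gen 1 (rule 124): 00011111
Gen 2 (rule 135): 11101110
Gen 3 (rule 124): 10111011
Gen 4 (rule 135): 10010000
Gen 5 (rule 124): 11011000
Gen 6 (rule 135): 00000011
Gen 7 (rule 124): 00000011
Gen 8 (rule 135): 11111100

Answer: 11111100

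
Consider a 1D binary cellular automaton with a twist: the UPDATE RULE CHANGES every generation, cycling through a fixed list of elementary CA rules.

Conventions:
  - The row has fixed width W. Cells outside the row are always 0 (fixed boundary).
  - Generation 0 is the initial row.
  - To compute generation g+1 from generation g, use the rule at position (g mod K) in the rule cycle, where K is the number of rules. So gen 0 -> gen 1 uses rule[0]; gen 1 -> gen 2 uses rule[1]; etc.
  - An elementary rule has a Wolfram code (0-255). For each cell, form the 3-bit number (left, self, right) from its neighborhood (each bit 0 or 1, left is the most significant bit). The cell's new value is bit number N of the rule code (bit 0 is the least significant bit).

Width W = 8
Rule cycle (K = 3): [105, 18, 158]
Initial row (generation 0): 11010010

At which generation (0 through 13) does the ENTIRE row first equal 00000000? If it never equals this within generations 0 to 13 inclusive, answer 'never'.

Gen 0: 11010010
Gen 1 (rule 105): 11100000
Gen 2 (rule 18): 00010000
Gen 3 (rule 158): 00111000
Gen 4 (rule 105): 10101011
Gen 5 (rule 18): 00000000
Gen 6 (rule 158): 00000000
Gen 7 (rule 105): 11111111
Gen 8 (rule 18): 00000000
Gen 9 (rule 158): 00000000
Gen 10 (rule 105): 11111111
Gen 11 (rule 18): 00000000
Gen 12 (rule 158): 00000000
Gen 13 (rule 105): 11111111

Answer: 5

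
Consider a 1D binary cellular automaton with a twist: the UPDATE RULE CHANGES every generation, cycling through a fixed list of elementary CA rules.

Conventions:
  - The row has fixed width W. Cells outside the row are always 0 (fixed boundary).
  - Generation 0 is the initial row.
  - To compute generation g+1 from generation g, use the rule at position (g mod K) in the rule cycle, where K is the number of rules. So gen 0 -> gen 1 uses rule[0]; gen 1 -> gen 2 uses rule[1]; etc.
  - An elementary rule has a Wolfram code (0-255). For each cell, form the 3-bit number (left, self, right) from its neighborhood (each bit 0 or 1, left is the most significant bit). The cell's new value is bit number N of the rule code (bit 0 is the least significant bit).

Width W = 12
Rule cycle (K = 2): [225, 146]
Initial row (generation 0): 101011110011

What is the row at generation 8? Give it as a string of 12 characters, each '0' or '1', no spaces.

Gen 0: 101011110011
Gen 1 (rule 225): 010101110001
Gen 2 (rule 146): 100000101010
Gen 3 (rule 225): 001110010100
Gen 4 (rule 146): 010101100010
Gen 5 (rule 225): 001010101000
Gen 6 (rule 146): 010000000100
Gen 7 (rule 225): 000111110001
Gen 8 (rule 146): 001011101010

Answer: 001011101010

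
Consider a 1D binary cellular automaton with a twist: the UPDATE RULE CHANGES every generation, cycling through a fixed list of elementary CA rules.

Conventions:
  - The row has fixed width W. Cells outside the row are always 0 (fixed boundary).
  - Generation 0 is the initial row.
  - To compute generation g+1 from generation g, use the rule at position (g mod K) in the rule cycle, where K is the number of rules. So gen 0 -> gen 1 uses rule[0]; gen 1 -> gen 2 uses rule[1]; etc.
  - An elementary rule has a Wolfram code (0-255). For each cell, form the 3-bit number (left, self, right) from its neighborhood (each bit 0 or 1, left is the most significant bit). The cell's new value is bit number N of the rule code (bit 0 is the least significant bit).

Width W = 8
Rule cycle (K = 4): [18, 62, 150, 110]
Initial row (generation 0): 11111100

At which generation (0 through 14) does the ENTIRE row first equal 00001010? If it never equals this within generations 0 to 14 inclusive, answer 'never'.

Gen 0: 11111100
Gen 1 (rule 18): 00000010
Gen 2 (rule 62): 00000111
Gen 3 (rule 150): 00001010
Gen 4 (rule 110): 00011110
Gen 5 (rule 18): 00100001
Gen 6 (rule 62): 01110011
Gen 7 (rule 150): 10101100
Gen 8 (rule 110): 11111100
Gen 9 (rule 18): 00000010
Gen 10 (rule 62): 00000111
Gen 11 (rule 150): 00001010
Gen 12 (rule 110): 00011110
Gen 13 (rule 18): 00100001
Gen 14 (rule 62): 01110011

Answer: 3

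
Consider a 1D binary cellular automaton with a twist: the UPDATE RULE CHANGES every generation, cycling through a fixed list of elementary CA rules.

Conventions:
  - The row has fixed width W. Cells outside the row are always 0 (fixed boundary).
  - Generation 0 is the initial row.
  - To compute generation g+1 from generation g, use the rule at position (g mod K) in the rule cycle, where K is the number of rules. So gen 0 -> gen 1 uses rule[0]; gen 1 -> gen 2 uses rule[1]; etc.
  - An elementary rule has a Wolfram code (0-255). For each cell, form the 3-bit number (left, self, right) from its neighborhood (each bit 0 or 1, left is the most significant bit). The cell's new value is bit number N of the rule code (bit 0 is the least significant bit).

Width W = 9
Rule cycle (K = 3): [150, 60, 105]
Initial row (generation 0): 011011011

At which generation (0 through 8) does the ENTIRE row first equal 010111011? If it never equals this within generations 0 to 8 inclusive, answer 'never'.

Gen 0: 011011011
Gen 1 (rule 150): 100000000
Gen 2 (rule 60): 110000000
Gen 3 (rule 105): 110111111
Gen 4 (rule 150): 000011110
Gen 5 (rule 60): 000010001
Gen 6 (rule 105): 111000100
Gen 7 (rule 150): 010101110
Gen 8 (rule 60): 011111001

Answer: never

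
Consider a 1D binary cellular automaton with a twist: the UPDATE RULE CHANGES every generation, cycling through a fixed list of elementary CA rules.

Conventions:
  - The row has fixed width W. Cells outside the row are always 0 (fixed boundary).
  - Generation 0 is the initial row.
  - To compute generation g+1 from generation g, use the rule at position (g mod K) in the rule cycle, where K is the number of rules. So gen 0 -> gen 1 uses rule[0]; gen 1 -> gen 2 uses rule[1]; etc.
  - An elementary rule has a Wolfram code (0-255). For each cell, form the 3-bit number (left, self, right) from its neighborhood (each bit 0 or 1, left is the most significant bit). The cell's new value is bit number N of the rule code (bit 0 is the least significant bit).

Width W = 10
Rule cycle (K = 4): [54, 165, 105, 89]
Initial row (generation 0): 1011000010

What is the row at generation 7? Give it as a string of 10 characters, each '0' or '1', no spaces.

Gen 0: 1011000010
Gen 1 (rule 54): 1100100111
Gen 2 (rule 165): 0000100010
Gen 3 (rule 105): 1110001000
Gen 4 (rule 89): 1011100111
Gen 5 (rule 54): 1100011000
Gen 6 (rule 165): 0001000011
Gen 7 (rule 105): 1100011011

Answer: 1100011011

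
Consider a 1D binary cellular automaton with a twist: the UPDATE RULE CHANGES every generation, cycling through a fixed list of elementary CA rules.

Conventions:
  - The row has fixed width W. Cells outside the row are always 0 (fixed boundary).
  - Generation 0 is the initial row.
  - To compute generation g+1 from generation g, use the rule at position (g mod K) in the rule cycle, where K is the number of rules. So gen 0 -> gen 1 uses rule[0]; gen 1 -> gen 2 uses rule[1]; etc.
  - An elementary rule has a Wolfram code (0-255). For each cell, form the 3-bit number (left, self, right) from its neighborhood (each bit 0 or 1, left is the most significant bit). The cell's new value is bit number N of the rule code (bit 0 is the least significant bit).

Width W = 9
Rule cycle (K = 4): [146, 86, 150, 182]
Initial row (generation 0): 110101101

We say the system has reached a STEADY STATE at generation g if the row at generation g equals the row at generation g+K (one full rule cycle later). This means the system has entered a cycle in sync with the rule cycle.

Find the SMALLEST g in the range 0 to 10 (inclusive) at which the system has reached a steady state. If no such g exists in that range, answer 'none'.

Gen 0: 110101101
Gen 1 (rule 146): 000000000
Gen 2 (rule 86): 000000000
Gen 3 (rule 150): 000000000
Gen 4 (rule 182): 000000000
Gen 5 (rule 146): 000000000
Gen 6 (rule 86): 000000000
Gen 7 (rule 150): 000000000
Gen 8 (rule 182): 000000000
Gen 9 (rule 146): 000000000
Gen 10 (rule 86): 000000000
Gen 11 (rule 150): 000000000
Gen 12 (rule 182): 000000000
Gen 13 (rule 146): 000000000
Gen 14 (rule 86): 000000000

Answer: 1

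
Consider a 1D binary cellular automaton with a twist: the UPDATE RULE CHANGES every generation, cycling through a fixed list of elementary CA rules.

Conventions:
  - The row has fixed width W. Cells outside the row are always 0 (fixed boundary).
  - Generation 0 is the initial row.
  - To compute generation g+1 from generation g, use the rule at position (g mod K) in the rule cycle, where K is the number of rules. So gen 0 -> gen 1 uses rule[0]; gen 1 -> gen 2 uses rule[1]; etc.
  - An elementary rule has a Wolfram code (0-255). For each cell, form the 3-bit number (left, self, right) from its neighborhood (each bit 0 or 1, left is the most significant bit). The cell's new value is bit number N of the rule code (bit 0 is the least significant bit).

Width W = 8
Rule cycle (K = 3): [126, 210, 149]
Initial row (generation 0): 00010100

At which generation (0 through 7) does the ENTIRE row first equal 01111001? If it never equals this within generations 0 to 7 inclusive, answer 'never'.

Answer: 5

Derivation:
Gen 0: 00010100
Gen 1 (rule 126): 00111110
Gen 2 (rule 210): 01011111
Gen 3 (rule 149): 01001110
Gen 4 (rule 126): 11111011
Gen 5 (rule 210): 01111001
Gen 6 (rule 149): 00110101
Gen 7 (rule 126): 01111111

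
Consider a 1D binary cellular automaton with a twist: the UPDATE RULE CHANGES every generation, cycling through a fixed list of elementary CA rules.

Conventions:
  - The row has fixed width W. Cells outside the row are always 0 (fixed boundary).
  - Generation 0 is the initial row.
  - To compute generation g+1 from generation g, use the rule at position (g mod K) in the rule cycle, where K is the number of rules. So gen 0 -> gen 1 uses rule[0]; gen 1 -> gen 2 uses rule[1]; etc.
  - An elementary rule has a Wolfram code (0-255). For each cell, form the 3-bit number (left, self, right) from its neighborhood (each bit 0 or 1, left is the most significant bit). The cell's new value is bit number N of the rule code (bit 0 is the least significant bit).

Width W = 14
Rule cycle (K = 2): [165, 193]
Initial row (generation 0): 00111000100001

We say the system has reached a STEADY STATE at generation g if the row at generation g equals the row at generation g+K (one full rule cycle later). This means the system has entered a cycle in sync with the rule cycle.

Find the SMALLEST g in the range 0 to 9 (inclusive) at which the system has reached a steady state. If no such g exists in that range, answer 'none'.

Gen 0: 00111000100001
Gen 1 (rule 165): 10010010101101
Gen 2 (rule 193): 00000000000100
Gen 3 (rule 165): 11111111110101
Gen 4 (rule 193): 01111111110000
Gen 5 (rule 165): 00111111100111
Gen 6 (rule 193): 10011111100011
Gen 7 (rule 165): 10001111001000
Gen 8 (rule 193): 00100111000011
Gen 9 (rule 165): 10100010011000
Gen 10 (rule 193): 00001000001011
Gen 11 (rule 165): 11101011101100

Answer: none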